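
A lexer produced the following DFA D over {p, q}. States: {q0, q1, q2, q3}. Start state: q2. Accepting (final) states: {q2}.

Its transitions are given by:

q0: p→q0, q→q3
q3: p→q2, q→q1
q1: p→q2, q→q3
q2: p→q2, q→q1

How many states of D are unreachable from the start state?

No path from q2 leads to q0; the other 3 states are all reachable.

1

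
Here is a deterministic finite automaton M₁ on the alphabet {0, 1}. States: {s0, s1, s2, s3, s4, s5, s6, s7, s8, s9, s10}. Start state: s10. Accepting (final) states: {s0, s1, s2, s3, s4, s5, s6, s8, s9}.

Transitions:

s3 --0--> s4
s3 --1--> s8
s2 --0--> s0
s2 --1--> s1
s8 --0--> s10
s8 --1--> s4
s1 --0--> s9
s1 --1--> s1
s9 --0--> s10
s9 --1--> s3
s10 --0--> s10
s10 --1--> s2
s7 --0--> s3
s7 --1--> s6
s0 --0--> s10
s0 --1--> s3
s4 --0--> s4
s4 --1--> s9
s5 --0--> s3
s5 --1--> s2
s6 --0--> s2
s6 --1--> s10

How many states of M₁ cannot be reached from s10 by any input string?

No path from s10 leads to s5, s6, s7; the other 8 states are all reachable.

3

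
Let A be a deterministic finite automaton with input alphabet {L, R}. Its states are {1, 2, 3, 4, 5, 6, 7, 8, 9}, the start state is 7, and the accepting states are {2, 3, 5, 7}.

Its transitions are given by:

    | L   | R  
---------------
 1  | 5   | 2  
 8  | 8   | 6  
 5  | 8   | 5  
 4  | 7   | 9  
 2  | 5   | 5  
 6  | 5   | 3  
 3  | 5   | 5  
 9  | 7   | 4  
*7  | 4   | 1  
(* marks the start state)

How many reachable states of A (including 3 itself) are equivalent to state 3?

2

P0 = {2,3,5,7} | {1,4,6,8,9}.
On input L, block {2,3,5,7} splits into {2,3} and {5,7}.
Refine {1,4,6,8,9} on symbol L: members go to different blocks, giving {1,4,6,9} and {8}.
On input R, block {1,4,6,9} splits into {1,6} and {4,9}.
Split {5,7} by δ(·,L) → {5} and {7}.
No further refinement is possible. Final partition (6 blocks): {2,3} | {1,6} | {5} | {8} | {4,9} | {7}.
State 3 belongs to the block {2,3}, which has 2 states.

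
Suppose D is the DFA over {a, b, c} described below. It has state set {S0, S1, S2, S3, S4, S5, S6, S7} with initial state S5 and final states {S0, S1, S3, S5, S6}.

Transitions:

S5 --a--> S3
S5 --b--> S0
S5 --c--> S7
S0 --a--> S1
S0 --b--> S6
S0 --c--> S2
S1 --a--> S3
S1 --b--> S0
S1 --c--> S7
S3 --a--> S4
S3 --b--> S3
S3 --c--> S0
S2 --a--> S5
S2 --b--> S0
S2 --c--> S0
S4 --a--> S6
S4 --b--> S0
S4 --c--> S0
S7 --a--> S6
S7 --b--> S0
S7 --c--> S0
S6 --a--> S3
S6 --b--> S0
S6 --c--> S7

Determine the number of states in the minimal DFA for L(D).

All states are reachable from the start state.
Start with accepting vs non-accepting: {S0,S1,S3,S5,S6} | {S2,S4,S7}.
Refine {S0,S1,S3,S5,S6} on symbol a: members go to different blocks, giving {S0,S1,S5,S6} and {S3}.
On input a, block {S0,S1,S5,S6} splits into {S1,S5,S6} and {S0}.
Stable partition: {S1,S5,S6} | {S2,S4,S7} | {S3} | {S0} — 4 equivalence classes.

4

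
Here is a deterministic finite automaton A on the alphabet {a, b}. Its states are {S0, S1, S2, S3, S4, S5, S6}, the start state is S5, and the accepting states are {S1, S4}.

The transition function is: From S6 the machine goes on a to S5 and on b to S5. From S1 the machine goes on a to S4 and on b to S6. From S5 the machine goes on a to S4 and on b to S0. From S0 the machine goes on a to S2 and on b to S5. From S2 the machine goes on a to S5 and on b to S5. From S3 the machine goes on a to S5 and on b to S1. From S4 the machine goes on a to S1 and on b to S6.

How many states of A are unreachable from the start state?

Starting at S5 and following transitions, the reachable set is {S0, S1, S2, S4, S5, S6}. That leaves S3 unreachable — 1 in total.

1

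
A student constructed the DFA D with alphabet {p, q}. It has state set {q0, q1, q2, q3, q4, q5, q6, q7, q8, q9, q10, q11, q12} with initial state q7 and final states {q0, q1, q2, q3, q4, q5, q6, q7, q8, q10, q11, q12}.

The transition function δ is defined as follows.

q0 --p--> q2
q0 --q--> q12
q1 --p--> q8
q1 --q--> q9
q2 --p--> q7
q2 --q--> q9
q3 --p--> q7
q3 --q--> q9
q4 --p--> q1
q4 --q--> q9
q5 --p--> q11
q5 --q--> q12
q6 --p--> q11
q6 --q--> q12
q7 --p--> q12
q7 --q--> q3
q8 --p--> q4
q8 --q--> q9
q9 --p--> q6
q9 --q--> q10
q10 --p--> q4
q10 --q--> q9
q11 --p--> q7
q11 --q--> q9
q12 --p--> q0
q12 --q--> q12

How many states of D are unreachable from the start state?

BFS from q7 reaches {q0, q1, q2, q3, q4, q6, q7, q8, q9, q10, q11, q12}; the 1 state(s) q5 are never visited.

1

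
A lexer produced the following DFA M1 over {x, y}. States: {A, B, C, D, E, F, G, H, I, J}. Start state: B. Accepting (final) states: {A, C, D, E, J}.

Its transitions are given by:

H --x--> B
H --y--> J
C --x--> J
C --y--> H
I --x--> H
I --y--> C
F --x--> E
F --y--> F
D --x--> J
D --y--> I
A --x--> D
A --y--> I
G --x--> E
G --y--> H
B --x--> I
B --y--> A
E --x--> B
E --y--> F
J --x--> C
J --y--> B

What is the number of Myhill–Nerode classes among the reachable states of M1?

2

States {E,F,G} cannot be reached from the start state, so discard them.
P0 = {A,C,D,J} | {B,H,I}.
The partition is now stable with 2 blocks: {A,C,D,J} | {B,H,I}.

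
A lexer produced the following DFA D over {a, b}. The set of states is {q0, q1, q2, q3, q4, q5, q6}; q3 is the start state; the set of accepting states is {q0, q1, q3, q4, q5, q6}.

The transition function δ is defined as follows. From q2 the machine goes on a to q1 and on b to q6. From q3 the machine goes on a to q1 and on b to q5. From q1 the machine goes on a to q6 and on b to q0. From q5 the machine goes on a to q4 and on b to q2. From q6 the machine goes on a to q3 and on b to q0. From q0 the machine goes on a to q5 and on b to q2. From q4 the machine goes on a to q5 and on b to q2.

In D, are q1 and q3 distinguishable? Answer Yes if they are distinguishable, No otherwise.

No

Every state is reachable, so we keep all 7.
Start with accepting vs non-accepting: {q0,q1,q3,q4,q5,q6} | {q2}.
Refine {q0,q1,q3,q4,q5,q6} on symbol b: members go to different blocks, giving {q0,q4,q5} and {q1,q3,q6}.
No further refinement is possible. Final partition (3 blocks): {q0,q4,q5} | {q2} | {q1,q3,q6}.
q1 and q3 lie in the same block of the stable partition, so they are equivalent — no string distinguishes them.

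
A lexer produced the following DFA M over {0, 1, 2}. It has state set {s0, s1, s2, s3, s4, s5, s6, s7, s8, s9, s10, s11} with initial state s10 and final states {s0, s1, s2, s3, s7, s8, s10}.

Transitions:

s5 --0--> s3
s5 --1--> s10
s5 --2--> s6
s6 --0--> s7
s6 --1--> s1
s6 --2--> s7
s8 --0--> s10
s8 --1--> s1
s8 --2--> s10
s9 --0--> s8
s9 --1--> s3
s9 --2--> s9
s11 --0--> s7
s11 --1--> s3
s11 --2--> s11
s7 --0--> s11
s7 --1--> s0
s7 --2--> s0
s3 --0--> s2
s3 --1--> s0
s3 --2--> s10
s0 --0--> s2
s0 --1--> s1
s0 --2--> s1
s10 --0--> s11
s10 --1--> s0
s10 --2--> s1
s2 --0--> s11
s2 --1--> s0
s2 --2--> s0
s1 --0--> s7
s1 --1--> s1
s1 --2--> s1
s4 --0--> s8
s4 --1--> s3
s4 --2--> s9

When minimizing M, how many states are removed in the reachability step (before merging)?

5

Starting at s10 and following transitions, the reachable set is {s0, s1, s2, s3, s7, s10, s11}. That leaves s4, s5, s6, s8, s9 unreachable — 5 in total.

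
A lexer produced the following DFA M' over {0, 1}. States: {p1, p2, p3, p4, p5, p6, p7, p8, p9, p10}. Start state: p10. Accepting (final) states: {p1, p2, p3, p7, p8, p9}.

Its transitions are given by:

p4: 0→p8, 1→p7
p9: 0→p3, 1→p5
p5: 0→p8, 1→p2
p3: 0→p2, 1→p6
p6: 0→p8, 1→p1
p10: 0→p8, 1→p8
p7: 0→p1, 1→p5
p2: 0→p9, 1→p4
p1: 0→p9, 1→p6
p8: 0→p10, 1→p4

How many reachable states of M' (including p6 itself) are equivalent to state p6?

All states are reachable from the start state.
P0 = {p1,p2,p3,p7,p8,p9} | {p4,p5,p6,p10}.
Split {p1,p2,p3,p7,p8,p9} by δ(·,0) → {p1,p2,p3,p7,p9} and {p8}.
Refine {p4,p5,p6,p10} on symbol 1: members go to different blocks, giving {p4,p5,p6} and {p10}.
No further refinement is possible. Final partition (4 blocks): {p1,p2,p3,p7,p9} | {p4,p5,p6} | {p8} | {p10}.
State p6 belongs to the block {p4,p5,p6}, which has 3 states.

3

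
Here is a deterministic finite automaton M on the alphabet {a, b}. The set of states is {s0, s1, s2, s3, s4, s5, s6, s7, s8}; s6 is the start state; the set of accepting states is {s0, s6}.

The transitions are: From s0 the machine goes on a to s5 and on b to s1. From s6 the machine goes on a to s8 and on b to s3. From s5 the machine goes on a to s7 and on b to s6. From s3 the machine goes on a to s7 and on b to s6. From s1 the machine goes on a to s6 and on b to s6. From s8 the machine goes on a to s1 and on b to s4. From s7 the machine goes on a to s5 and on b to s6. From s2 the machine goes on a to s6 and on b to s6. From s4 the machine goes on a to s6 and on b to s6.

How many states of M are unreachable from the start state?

2

Starting at s6 and following transitions, the reachable set is {s1, s3, s4, s5, s6, s7, s8}. That leaves s0, s2 unreachable — 2 in total.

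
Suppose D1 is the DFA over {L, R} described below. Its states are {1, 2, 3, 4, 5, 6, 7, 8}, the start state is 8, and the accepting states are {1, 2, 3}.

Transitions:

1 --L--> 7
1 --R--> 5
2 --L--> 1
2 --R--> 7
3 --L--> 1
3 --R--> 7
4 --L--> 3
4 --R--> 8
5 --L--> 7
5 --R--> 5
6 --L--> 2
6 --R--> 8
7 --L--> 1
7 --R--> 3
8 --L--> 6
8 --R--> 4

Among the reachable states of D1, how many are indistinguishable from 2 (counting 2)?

2

Every state is reachable, so we keep all 8.
Initial partition by acceptance: {1,2,3} | {4,5,6,7,8}.
Refine {1,2,3} on symbol L: members go to different blocks, giving {2,3} and {1}.
Refine {4,5,6,7,8} on symbol L: members go to different blocks, giving {4,6} and {5,8} and {7}.
On input L, block {5,8} splits into {5} and {8}.
No further refinement is possible. Final partition (6 blocks): {2,3} | {4,6} | {1} | {5} | {7} | {8}.
State 2 belongs to the block {2,3}, which has 2 states.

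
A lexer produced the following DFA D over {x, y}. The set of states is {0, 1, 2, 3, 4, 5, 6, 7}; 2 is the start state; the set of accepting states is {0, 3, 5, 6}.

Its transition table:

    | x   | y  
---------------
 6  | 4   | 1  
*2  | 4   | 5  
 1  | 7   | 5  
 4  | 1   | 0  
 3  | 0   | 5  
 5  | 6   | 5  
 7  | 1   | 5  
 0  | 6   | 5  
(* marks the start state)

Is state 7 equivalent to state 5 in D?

States {3} cannot be reached from the start state, so discard them.
Initial partition by acceptance: {0,5,6} | {1,2,4,7}.
Refine {0,5,6} on symbol x: members go to different blocks, giving {0,5} and {6}.
The partition is now stable with 3 blocks: {0,5} | {1,2,4,7} | {6}.
7 and 5 end up in different blocks, so they are distinguishable. For instance, the string 'ε' is accepted from only 5.

No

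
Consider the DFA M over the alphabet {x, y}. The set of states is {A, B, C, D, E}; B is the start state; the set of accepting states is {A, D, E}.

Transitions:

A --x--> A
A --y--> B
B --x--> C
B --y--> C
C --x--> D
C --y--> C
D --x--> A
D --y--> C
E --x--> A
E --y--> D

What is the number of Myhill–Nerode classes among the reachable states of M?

4

States {E} cannot be reached from the start state, so discard them.
Start with accepting vs non-accepting: {A,D} | {B,C}.
Refine {B,C} on symbol x: members go to different blocks, giving {B} and {C}.
Split {A,D} by δ(·,y) → {A} and {D}.
The partition is now stable with 4 blocks: {A} | {B} | {C} | {D}.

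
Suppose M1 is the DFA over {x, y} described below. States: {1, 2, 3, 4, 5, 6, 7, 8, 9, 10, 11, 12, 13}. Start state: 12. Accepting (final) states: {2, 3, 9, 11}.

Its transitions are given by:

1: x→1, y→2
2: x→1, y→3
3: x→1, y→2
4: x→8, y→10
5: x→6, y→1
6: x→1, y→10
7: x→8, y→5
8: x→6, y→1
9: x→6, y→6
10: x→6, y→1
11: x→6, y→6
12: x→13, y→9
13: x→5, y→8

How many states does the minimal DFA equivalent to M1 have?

First remove the unreachable states {4,7,11}; 10 states remain.
Start with accepting vs non-accepting: {2,3,9} | {1,5,6,8,10,12,13}.
Split {2,3,9} by δ(·,y) → {2,3} and {9}.
Refine {1,5,6,8,10,12,13} on symbol y: members go to different blocks, giving {5,6,8,10,13} and {1} and {12}.
On input x, block {5,6,8,10,13} splits into {5,8,10,13} and {6}.
Refine {5,8,10,13} on symbol x: members go to different blocks, giving {5,8,10} and {13}.
Stable partition: {2,3} | {5,8,10} | {9} | {1} | {12} | {6} | {13} — 7 equivalence classes.

7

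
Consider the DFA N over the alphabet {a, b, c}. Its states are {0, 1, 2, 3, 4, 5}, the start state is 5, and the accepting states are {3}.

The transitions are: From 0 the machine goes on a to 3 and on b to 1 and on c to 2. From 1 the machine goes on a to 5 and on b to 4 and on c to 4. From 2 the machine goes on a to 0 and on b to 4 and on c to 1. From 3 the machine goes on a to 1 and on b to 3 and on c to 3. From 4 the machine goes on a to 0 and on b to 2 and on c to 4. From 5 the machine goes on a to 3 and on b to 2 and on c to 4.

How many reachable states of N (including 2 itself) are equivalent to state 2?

All states are reachable from the start state.
Initial partition by acceptance: {3} | {0,1,2,4,5}.
Refine {0,1,2,4,5} on symbol a: members go to different blocks, giving {1,2,4} and {0,5}.
Stable partition: {3} | {1,2,4} | {0,5} — 3 equivalence classes.
State 2 belongs to the block {1,2,4}, which has 3 states.

3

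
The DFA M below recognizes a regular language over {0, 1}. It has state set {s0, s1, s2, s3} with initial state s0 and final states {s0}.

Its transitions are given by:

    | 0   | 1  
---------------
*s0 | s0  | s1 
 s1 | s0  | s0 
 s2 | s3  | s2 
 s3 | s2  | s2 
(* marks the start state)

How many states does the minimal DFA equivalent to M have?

First remove the unreachable states {s2,s3}; 2 states remain.
Initial partition by acceptance: {s0} | {s1}.
The partition is now stable with 2 blocks: {s0} | {s1}.

2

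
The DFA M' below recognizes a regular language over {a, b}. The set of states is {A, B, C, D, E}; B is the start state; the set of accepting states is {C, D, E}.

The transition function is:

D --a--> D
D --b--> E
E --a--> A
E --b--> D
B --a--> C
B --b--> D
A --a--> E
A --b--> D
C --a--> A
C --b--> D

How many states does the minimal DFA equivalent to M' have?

All states are reachable from the start state.
Initial partition by acceptance: {C,D,E} | {A,B}.
On input a, block {C,D,E} splits into {C,E} and {D}.
No further refinement is possible. Final partition (3 blocks): {C,E} | {A,B} | {D}.

3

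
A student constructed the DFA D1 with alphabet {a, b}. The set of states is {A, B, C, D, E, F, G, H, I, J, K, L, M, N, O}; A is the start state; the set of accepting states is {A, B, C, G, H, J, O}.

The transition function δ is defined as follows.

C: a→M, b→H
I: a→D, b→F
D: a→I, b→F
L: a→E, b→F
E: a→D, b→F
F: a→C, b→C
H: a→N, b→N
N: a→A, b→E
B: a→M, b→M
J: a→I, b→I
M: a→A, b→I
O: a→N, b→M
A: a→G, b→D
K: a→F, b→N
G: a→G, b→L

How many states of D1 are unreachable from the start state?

4

Starting at A and following transitions, the reachable set is {A, C, D, E, F, G, H, I, L, M, N}. That leaves B, J, K, O unreachable — 4 in total.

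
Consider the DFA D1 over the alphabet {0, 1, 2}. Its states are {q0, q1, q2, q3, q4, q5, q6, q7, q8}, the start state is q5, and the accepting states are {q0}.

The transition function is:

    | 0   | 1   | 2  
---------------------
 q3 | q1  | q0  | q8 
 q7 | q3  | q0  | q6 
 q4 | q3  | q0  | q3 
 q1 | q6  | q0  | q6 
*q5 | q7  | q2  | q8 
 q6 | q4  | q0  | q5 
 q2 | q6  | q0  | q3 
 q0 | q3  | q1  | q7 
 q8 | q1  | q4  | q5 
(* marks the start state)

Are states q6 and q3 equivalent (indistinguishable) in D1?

Yes

Start with accepting vs non-accepting: {q0} | {q1,q2,q3,q4,q5,q6,q7,q8}.
On input 1, block {q1,q2,q3,q4,q5,q6,q7,q8} splits into {q1,q2,q3,q4,q6,q7} and {q5,q8}.
On input 2, block {q1,q2,q3,q4,q6,q7} splits into {q1,q2,q4,q7} and {q3,q6}.
The partition is now stable with 4 blocks: {q0} | {q1,q2,q4,q7} | {q5,q8} | {q3,q6}.
q6 and q3 lie in the same block of the stable partition, so they are equivalent — no string distinguishes them.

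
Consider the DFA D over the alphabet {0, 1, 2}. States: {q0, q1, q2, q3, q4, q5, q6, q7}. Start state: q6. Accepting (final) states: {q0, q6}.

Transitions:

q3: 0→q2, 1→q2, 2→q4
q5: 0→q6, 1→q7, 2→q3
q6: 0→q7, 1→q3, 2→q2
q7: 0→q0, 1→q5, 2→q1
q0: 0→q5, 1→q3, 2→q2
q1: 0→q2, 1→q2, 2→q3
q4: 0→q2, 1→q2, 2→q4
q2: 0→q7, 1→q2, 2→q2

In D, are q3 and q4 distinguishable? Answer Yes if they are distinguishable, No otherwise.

No

Initial partition by acceptance: {q0,q6} | {q1,q2,q3,q4,q5,q7}.
On input 0, block {q1,q2,q3,q4,q5,q7} splits into {q1,q2,q3,q4} and {q5,q7}.
Split {q1,q2,q3,q4} by δ(·,0) → {q1,q3,q4} and {q2}.
The partition is now stable with 4 blocks: {q0,q6} | {q1,q3,q4} | {q5,q7} | {q2}.
q3 and q4 lie in the same block of the stable partition, so they are equivalent — no string distinguishes them.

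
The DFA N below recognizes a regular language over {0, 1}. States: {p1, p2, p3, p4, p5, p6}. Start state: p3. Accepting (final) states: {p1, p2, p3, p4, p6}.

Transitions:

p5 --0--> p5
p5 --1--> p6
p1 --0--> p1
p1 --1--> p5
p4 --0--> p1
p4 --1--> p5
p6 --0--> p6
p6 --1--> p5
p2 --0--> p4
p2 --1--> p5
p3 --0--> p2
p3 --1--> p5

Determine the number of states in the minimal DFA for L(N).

All states are reachable from the start state.
Initial partition by acceptance: {p1,p2,p3,p4,p6} | {p5}.
Stable partition: {p1,p2,p3,p4,p6} | {p5} — 2 equivalence classes.

2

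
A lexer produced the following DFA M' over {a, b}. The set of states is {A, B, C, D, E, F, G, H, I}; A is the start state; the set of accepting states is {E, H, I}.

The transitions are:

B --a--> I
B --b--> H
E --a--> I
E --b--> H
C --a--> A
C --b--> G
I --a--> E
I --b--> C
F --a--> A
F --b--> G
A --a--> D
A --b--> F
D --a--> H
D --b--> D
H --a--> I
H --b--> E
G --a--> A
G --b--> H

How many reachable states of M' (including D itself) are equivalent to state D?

States {B} cannot be reached from the start state, so discard them.
P0 = {E,H,I} | {A,C,D,F,G}.
Refine {E,H,I} on symbol b: members go to different blocks, giving {E,H} and {I}.
Refine {A,C,D,F,G} on symbol a: members go to different blocks, giving {A,C,F,G} and {D}.
Split {A,C,F,G} by δ(·,a) → {C,F,G} and {A}.
On input b, block {C,F,G} splits into {C,F} and {G}.
The partition is now stable with 6 blocks: {E,H} | {C,F} | {I} | {D} | {A} | {G}.
State D belongs to the block {D}, which has 1 states.

1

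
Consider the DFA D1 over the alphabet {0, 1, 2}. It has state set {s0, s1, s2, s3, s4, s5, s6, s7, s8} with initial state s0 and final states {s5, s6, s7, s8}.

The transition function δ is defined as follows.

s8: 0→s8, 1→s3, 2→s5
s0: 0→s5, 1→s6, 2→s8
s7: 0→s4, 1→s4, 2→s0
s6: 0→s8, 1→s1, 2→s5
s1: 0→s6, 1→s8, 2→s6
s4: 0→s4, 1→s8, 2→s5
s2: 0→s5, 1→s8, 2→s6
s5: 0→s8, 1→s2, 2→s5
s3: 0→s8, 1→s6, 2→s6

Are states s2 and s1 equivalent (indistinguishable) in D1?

States {s4,s7} cannot be reached from the start state, so discard them.
P0 = {s5,s6,s8} | {s0,s1,s2,s3}.
The partition is now stable with 2 blocks: {s5,s6,s8} | {s0,s1,s2,s3}.
s2 and s1 lie in the same block of the stable partition, so they are equivalent — no string distinguishes them.

Yes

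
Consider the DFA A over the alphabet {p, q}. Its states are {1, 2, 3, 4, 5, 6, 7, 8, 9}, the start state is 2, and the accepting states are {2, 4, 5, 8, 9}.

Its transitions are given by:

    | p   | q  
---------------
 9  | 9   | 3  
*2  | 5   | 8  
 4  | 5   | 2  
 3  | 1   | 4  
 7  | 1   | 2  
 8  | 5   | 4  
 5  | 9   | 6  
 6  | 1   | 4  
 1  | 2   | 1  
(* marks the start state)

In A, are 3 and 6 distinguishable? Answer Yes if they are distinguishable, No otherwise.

No

States {7} cannot be reached from the start state, so discard them.
Initial partition by acceptance: {2,4,5,8,9} | {1,3,6}.
Refine {2,4,5,8,9} on symbol q: members go to different blocks, giving {2,4,8} and {5,9}.
On input p, block {1,3,6} splits into {3,6} and {1}.
No further refinement is possible. Final partition (4 blocks): {2,4,8} | {3,6} | {5,9} | {1}.
3 and 6 lie in the same block of the stable partition, so they are equivalent — no string distinguishes them.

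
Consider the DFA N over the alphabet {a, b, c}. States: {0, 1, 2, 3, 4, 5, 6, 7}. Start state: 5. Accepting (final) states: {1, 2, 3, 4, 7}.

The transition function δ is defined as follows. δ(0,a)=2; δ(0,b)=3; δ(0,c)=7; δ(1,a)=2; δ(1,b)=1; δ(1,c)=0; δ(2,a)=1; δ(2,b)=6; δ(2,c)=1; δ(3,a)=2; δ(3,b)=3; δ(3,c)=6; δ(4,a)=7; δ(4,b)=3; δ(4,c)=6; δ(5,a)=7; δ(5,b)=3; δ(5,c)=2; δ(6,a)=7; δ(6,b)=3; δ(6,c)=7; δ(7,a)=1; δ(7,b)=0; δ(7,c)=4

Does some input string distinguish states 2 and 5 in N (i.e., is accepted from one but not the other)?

Yes

All states are reachable from the start state.
Start with accepting vs non-accepting: {1,2,3,4,7} | {0,5,6}.
Refine {1,2,3,4,7} on symbol b: members go to different blocks, giving {1,3,4} and {2,7}.
Stable partition: {1,3,4} | {0,5,6} | {2,7} — 3 equivalence classes.
2 and 5 end up in different blocks, so they are distinguishable. For instance, the string 'ε' is accepted from only 2.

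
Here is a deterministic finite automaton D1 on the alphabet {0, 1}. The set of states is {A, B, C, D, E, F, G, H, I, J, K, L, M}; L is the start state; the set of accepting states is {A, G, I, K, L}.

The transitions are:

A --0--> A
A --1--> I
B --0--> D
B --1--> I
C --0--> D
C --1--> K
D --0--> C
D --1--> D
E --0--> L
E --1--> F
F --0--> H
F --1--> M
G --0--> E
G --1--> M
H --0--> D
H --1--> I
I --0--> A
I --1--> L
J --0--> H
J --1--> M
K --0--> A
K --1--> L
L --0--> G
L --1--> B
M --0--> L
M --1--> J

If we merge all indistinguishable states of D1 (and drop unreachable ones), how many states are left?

Every state is reachable, so we keep all 13.
Initial partition by acceptance: {A,G,I,K,L} | {B,C,D,E,F,H,J,M}.
On input 0, block {A,G,I,K,L} splits into {A,I,K,L} and {G}.
On input 0, block {A,I,K,L} splits into {A,I,K} and {L}.
Refine {A,I,K} on symbol 1: members go to different blocks, giving {I,K} and {A}.
Split {B,C,D,E,F,H,J,M} by δ(·,0) → {B,C,D,F,H,J} and {E,M}.
Split {B,C,D,F,H,J} by δ(·,1) → {B,C,H} and {F,J} and {D}.
The partition is now stable with 8 blocks: {I,K} | {B,C,H} | {G} | {L} | {A} | {E,M} | {F,J} | {D}.

8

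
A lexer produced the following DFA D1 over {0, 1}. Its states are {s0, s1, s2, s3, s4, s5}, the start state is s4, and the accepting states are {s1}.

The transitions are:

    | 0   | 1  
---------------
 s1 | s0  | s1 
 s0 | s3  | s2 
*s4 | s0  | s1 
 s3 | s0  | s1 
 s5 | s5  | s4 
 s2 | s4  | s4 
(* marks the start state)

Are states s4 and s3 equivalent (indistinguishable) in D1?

Yes

States {s5} cannot be reached from the start state, so discard them.
P0 = {s1} | {s0,s2,s3,s4}.
Refine {s0,s2,s3,s4} on symbol 1: members go to different blocks, giving {s0,s2} and {s3,s4}.
On input 1, block {s0,s2} splits into {s0} and {s2}.
No further refinement is possible. Final partition (4 blocks): {s1} | {s0} | {s3,s4} | {s2}.
s4 and s3 lie in the same block of the stable partition, so they are equivalent — no string distinguishes them.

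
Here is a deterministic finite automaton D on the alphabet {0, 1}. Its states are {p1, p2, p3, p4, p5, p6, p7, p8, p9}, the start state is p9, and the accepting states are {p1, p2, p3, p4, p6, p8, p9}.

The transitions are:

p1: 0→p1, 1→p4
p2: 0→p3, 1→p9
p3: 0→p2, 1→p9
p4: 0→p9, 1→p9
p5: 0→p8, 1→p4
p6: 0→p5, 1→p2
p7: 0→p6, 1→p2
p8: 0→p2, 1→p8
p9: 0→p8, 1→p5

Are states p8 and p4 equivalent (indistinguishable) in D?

No

First remove the unreachable states {p1,p6,p7}; 6 states remain.
P0 = {p2,p3,p4,p8,p9} | {p5}.
Split {p2,p3,p4,p8,p9} by δ(·,1) → {p2,p3,p4,p8} and {p9}.
Refine {p2,p3,p4,p8} on symbol 0: members go to different blocks, giving {p2,p3,p8} and {p4}.
On input 1, block {p2,p3,p8} splits into {p2,p3} and {p8}.
Stable partition: {p2,p3} | {p5} | {p9} | {p4} | {p8} — 5 equivalence classes.
p8 and p4 end up in different blocks, so they are distinguishable. For instance, the string '01' is accepted from only p8.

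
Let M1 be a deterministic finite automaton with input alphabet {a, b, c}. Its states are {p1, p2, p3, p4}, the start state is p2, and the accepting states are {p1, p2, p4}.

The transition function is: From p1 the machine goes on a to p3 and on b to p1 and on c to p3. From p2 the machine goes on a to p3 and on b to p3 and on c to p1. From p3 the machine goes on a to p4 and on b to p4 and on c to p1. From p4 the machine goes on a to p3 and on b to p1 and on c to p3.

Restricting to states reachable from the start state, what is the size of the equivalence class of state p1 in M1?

2

All states are reachable from the start state.
Initial partition by acceptance: {p1,p2,p4} | {p3}.
Split {p1,p2,p4} by δ(·,b) → {p1,p4} and {p2}.
No further refinement is possible. Final partition (3 blocks): {p1,p4} | {p3} | {p2}.
The equivalence class containing p1 is {p1,p4}, of size 2.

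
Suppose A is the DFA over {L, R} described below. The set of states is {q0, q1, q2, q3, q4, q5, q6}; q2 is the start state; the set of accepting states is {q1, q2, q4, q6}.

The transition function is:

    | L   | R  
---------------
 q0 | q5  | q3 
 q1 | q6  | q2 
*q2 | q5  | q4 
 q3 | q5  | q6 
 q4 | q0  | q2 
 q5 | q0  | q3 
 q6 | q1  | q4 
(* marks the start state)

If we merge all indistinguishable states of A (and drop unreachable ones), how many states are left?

Initial partition by acceptance: {q1,q2,q4,q6} | {q0,q3,q5}.
On input L, block {q1,q2,q4,q6} splits into {q1,q6} and {q2,q4}.
Split {q0,q3,q5} by δ(·,R) → {q0,q5} and {q3}.
Stable partition: {q1,q6} | {q0,q5} | {q2,q4} | {q3} — 4 equivalence classes.

4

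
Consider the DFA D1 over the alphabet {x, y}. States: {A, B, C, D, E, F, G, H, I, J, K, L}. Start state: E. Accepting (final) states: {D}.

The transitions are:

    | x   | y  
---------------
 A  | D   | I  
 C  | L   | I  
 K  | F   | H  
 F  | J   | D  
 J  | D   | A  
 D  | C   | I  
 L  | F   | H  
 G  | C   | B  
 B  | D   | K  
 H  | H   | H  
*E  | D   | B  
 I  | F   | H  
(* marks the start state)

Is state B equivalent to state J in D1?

First remove the unreachable states {G}; 11 states remain.
P0 = {D} | {A,B,C,E,F,H,I,J,K,L}.
Refine {A,B,C,E,F,H,I,J,K,L} on symbol x: members go to different blocks, giving {C,F,H,I,K,L} and {A,B,E,J}.
On input x, block {C,F,H,I,K,L} splits into {C,H,I,K,L} and {F}.
Split {C,H,I,K,L} by δ(·,x) → {I,K,L} and {C,H}.
On input y, block {A,B,E,J} splits into {A,B} and {E,J}.
Refine {C,H} on symbol x: members go to different blocks, giving {C} and {H}.
The partition is now stable with 7 blocks: {D} | {I,K,L} | {A,B} | {F} | {C} | {E,J} | {H}.
B and J end up in different blocks, so they are distinguishable. For instance, the string 'yx' is accepted from only J.

No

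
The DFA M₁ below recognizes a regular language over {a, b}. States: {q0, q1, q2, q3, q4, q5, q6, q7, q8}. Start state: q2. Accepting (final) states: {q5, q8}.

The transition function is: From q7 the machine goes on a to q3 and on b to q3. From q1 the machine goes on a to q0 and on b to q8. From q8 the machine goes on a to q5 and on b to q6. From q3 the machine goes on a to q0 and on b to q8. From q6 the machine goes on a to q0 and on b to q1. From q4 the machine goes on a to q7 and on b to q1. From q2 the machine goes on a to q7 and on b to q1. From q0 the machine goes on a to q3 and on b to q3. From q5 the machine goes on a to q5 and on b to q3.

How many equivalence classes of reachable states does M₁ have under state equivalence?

5

Reachable states from the start: {q0,q1,q2,q3,q5,q6,q7,q8}. Unreachable: {q4} — drop them.
Initial partition by acceptance: {q5,q8} | {q0,q1,q2,q3,q6,q7}.
Split {q0,q1,q2,q3,q6,q7} by δ(·,b) → {q0,q2,q6,q7} and {q1,q3}.
Split {q5,q8} by δ(·,b) → {q5} and {q8}.
On input a, block {q0,q2,q6,q7} splits into {q0,q7} and {q2,q6}.
No further refinement is possible. Final partition (5 blocks): {q5} | {q0,q7} | {q1,q3} | {q8} | {q2,q6}.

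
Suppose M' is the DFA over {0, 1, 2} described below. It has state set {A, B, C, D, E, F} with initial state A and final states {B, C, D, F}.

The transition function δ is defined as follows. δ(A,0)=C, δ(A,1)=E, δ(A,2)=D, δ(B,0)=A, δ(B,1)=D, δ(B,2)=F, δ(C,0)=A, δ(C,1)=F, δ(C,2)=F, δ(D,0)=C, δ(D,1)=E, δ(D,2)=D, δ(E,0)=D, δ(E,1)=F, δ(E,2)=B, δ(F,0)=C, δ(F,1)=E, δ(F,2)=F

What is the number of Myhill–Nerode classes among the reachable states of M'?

4

Initial partition by acceptance: {B,C,D,F} | {A,E}.
Split {B,C,D,F} by δ(·,0) → {B,C} and {D,F}.
Split {A,E} by δ(·,0) → {A} and {E}.
The partition is now stable with 4 blocks: {B,C} | {A} | {D,F} | {E}.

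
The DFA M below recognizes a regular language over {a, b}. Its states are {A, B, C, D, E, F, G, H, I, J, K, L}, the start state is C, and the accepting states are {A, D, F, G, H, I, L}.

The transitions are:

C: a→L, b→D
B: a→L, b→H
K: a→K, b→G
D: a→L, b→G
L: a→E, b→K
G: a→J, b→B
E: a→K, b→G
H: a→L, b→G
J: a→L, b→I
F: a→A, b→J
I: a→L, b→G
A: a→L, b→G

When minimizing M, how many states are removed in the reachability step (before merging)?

2

No path from C leads to A, F; the other 10 states are all reachable.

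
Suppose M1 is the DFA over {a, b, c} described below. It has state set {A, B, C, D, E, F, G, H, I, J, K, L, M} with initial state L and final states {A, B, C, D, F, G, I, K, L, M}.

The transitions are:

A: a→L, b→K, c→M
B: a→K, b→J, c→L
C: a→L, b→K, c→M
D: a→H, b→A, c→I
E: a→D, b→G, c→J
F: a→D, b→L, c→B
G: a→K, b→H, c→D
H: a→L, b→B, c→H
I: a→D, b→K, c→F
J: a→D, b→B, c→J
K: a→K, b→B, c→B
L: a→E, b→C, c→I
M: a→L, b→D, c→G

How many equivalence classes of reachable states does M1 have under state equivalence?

6

Every state is reachable, so we keep all 13.
Start with accepting vs non-accepting: {A,B,C,D,F,G,I,K,L,M} | {E,H,J}.
Refine {A,B,C,D,F,G,I,K,L,M} on symbol a: members go to different blocks, giving {A,B,C,F,G,I,K,M} and {D,L}.
Refine {A,B,C,F,G,I,K,M} on symbol a: members go to different blocks, giving {A,C,F,I,M} and {B,G,K}.
Refine {A,C,F,I,M} on symbol b: members go to different blocks, giving {A,C,I} and {F,M}.
Refine {B,G,K} on symbol b: members go to different blocks, giving {B,G} and {K}.
No further refinement is possible. Final partition (6 blocks): {A,C,I} | {E,H,J} | {D,L} | {B,G} | {F,M} | {K}.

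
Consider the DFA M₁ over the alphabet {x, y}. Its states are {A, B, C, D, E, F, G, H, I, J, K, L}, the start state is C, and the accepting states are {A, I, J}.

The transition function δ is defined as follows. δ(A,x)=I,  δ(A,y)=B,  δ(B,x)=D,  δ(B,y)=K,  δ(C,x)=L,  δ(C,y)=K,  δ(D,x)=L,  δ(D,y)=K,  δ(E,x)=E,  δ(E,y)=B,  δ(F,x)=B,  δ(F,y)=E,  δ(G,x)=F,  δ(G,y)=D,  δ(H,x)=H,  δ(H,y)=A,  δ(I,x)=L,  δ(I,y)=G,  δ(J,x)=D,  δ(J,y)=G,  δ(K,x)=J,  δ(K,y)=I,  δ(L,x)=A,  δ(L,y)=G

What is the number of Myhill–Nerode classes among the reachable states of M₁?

Reachable states from the start: {A,B,C,D,E,F,G,I,J,K,L}. Unreachable: {H} — drop them.
Start with accepting vs non-accepting: {A,I,J} | {B,C,D,E,F,G,K,L}.
Refine {A,I,J} on symbol x: members go to different blocks, giving {I,J} and {A}.
Refine {B,C,D,E,F,G,K,L} on symbol x: members go to different blocks, giving {B,C,D,E,F,G} and {K} and {L}.
Refine {I,J} on symbol x: members go to different blocks, giving {I} and {J}.
On input x, block {B,C,D,E,F,G} splits into {B,E,F,G} and {C,D}.
Split {B,E,F,G} by δ(·,x) → {E,F,G} and {B}.
Refine {E,F,G} on symbol x: members go to different blocks, giving {E,G} and {F}.
Split {E,G} by δ(·,x) → {E} and {G}.
No further refinement is possible. Final partition (10 blocks): {I} | {E} | {A} | {K} | {L} | {J} | {C,D} | {B} | {F} | {G}.

10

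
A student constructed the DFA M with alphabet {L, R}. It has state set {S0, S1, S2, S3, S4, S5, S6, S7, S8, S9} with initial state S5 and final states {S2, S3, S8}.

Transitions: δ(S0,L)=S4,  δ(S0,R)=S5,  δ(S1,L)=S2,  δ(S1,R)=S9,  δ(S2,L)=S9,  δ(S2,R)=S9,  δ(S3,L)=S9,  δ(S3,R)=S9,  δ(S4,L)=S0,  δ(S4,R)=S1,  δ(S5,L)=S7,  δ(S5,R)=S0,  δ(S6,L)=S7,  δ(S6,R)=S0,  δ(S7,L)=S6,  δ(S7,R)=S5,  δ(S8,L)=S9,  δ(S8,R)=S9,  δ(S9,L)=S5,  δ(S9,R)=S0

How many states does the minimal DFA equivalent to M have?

7

States {S3,S8} cannot be reached from the start state, so discard them.
Initial partition by acceptance: {S2} | {S0,S1,S4,S5,S6,S7,S9}.
On input L, block {S0,S1,S4,S5,S6,S7,S9} splits into {S0,S4,S5,S6,S7,S9} and {S1}.
Split {S0,S4,S5,S6,S7,S9} by δ(·,R) → {S0,S5,S6,S7,S9} and {S4}.
Split {S0,S5,S6,S7,S9} by δ(·,L) → {S5,S6,S7,S9} and {S0}.
Split {S5,S6,S7,S9} by δ(·,R) → {S5,S6,S9} and {S7}.
On input L, block {S5,S6,S9} splits into {S5,S6} and {S9}.
No further refinement is possible. Final partition (7 blocks): {S2} | {S5,S6} | {S1} | {S4} | {S0} | {S7} | {S9}.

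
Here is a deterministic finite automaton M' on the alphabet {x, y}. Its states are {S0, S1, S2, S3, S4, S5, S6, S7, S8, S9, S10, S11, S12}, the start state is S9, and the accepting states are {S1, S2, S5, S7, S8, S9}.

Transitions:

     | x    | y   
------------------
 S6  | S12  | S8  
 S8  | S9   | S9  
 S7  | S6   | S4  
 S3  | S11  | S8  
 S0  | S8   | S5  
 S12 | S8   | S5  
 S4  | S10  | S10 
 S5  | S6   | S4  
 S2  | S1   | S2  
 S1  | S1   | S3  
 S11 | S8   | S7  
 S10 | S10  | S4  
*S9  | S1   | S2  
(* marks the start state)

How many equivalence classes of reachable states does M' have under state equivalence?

States {S0} cannot be reached from the start state, so discard them.
Initial partition by acceptance: {S1,S2,S5,S7,S8,S9} | {S3,S4,S6,S10,S11,S12}.
Refine {S1,S2,S5,S7,S8,S9} on symbol x: members go to different blocks, giving {S1,S2,S8,S9} and {S5,S7}.
On input y, block {S1,S2,S8,S9} splits into {S2,S8,S9} and {S1}.
Refine {S2,S8,S9} on symbol x: members go to different blocks, giving {S2,S9} and {S8}.
Refine {S3,S4,S6,S10,S11,S12} on symbol x: members go to different blocks, giving {S3,S4,S6,S10} and {S11,S12}.
Refine {S3,S4,S6,S10} on symbol x: members go to different blocks, giving {S3,S6} and {S4,S10}.
Stable partition: {S2,S9} | {S3,S6} | {S5,S7} | {S1} | {S8} | {S11,S12} | {S4,S10} — 7 equivalence classes.

7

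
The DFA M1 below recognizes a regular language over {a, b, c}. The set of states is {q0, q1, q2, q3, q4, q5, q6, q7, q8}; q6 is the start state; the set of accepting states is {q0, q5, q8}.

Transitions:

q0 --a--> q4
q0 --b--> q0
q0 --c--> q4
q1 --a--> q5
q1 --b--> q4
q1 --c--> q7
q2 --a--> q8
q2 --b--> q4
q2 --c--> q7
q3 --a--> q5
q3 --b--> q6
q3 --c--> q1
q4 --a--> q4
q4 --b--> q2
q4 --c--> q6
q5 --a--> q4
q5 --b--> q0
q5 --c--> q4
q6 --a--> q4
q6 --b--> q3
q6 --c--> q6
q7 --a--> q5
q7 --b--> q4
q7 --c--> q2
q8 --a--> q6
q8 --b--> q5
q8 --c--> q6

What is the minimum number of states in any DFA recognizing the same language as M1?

3

Every state is reachable, so we keep all 9.
Start with accepting vs non-accepting: {q0,q5,q8} | {q1,q2,q3,q4,q6,q7}.
On input a, block {q1,q2,q3,q4,q6,q7} splits into {q1,q2,q3,q7} and {q4,q6}.
The partition is now stable with 3 blocks: {q0,q5,q8} | {q1,q2,q3,q7} | {q4,q6}.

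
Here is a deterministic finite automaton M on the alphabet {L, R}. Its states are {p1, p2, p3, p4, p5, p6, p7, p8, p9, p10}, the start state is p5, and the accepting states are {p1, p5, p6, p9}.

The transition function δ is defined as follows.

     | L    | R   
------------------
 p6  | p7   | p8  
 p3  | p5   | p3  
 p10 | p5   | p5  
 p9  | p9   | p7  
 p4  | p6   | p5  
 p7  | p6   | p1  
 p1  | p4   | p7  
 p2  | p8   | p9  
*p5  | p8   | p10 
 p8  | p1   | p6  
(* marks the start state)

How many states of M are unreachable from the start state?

3

BFS from p5 reaches {p1, p4, p5, p6, p7, p8, p10}; the 3 state(s) p2, p3, p9 are never visited.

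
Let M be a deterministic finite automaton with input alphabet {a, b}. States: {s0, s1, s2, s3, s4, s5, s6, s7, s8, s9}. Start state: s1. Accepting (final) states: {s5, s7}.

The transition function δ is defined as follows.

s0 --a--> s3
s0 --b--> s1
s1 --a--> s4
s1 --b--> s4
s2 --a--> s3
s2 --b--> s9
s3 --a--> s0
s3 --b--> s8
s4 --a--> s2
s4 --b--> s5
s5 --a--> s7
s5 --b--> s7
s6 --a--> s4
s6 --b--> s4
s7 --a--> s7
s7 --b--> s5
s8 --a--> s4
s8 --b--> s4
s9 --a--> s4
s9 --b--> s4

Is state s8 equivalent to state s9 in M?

Reachable states from the start: {s0,s1,s2,s3,s4,s5,s7,s8,s9}. Unreachable: {s6} — drop them.
Initial partition by acceptance: {s5,s7} | {s0,s1,s2,s3,s4,s8,s9}.
On input b, block {s0,s1,s2,s3,s4,s8,s9} splits into {s0,s1,s2,s3,s8,s9} and {s4}.
On input a, block {s0,s1,s2,s3,s8,s9} splits into {s0,s2,s3} and {s1,s8,s9}.
No further refinement is possible. Final partition (4 blocks): {s5,s7} | {s0,s2,s3} | {s4} | {s1,s8,s9}.
s8 and s9 lie in the same block of the stable partition, so they are equivalent — no string distinguishes them.

Yes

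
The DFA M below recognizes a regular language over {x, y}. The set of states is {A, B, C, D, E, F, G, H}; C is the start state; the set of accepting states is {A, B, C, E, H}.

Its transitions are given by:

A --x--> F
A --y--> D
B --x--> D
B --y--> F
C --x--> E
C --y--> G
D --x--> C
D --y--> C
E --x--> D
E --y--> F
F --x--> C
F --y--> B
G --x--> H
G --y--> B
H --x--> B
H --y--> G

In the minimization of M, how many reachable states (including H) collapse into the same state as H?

2

Reachable states from the start: {B,C,D,E,F,G,H}. Unreachable: {A} — drop them.
P0 = {B,C,E,H} | {D,F,G}.
Refine {B,C,E,H} on symbol x: members go to different blocks, giving {B,E} and {C,H}.
On input y, block {D,F,G} splits into {F,G} and {D}.
Stable partition: {B,E} | {F,G} | {C,H} | {D} — 4 equivalence classes.
The equivalence class containing H is {C,H}, of size 2.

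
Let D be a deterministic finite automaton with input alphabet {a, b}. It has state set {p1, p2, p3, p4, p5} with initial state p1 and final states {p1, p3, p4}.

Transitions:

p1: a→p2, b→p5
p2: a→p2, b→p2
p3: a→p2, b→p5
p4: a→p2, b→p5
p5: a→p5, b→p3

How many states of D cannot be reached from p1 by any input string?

Starting at p1 and following transitions, the reachable set is {p1, p2, p3, p5}. That leaves p4 unreachable — 1 in total.

1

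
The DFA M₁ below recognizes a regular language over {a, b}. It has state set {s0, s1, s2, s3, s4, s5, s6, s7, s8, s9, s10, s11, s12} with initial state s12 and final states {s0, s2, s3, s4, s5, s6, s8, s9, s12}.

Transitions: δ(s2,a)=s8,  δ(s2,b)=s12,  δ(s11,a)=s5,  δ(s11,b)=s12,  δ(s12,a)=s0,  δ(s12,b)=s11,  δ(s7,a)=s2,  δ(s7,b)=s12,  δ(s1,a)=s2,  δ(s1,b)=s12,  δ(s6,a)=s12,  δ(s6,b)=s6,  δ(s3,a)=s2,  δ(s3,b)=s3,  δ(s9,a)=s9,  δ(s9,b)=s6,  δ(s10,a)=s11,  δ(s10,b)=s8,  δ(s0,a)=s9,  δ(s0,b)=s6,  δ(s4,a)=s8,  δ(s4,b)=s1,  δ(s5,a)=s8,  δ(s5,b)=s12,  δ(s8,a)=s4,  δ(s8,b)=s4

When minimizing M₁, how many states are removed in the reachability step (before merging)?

3

Starting at s12 and following transitions, the reachable set is {s0, s1, s2, s4, s5, s6, s8, s9, s11, s12}. That leaves s3, s7, s10 unreachable — 3 in total.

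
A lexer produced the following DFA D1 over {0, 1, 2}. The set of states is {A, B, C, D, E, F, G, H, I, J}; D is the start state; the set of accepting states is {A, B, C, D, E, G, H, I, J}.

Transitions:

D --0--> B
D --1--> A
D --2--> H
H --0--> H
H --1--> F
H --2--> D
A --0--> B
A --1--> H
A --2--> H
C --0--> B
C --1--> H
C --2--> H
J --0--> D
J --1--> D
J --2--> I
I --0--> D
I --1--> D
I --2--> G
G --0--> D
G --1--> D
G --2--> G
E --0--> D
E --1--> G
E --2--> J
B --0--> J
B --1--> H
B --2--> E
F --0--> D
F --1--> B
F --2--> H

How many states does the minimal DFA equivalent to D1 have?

First remove the unreachable states {C}; 9 states remain.
Initial partition by acceptance: {A,B,D,E,G,H,I,J} | {F}.
Split {A,B,D,E,G,H,I,J} by δ(·,1) → {A,B,D,E,G,I,J} and {H}.
On input 1, block {A,B,D,E,G,I,J} splits into {D,E,G,I,J} and {A,B}.
On input 0, block {D,E,G,I,J} splits into {E,G,I,J} and {D}.
Split {E,G,I,J} by δ(·,1) → {G,I,J} and {E}.
On input 0, block {A,B} splits into {A} and {B}.
Stable partition: {G,I,J} | {F} | {H} | {A} | {D} | {E} | {B} — 7 equivalence classes.

7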